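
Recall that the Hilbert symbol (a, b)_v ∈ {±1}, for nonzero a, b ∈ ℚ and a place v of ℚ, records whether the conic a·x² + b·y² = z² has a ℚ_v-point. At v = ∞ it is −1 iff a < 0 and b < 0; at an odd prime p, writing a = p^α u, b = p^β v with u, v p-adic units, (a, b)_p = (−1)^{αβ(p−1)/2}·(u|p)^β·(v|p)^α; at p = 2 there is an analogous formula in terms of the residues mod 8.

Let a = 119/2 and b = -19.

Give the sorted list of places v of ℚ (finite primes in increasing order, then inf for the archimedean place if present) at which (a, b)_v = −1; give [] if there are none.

Mod squares: a ≡ 238, b ≡ -19. Check v ∈ {∞, 2, 7, 17, 19}.
v=19: a=19^0·(≡12), b=19^1·(≡18) mod 19; (12|19)=-1, (18|19)=-1; (−1)^{0·1·9}·(-1)^1·(-1)^0 = -1.
v=17: a=17^1·(≡12), b=17^0·(≡15) mod 17; (12|17)=-1, (15|17)=+1; (−1)^{1·0·8}·(-1)^0·(+1)^1 = +1.
v=7: a=7^1·(≡5), b=7^0·(≡2) mod 7; (5|7)=-1, (2|7)=+1; (−1)^{1·0·3}·(-1)^0·(+1)^1 = +1.
v=∞: 238 > 0 and -19 < 0  ⇒  (a,b)_∞ = +1.
v=2: v_2(a)=-1, v_2(b)=0; units ≡ 7, 5 (mod 8); ε·ε+αω+βω = 1·0+-1·1+0·0 ≡ 1  ⇒  (a,b)_2 = -1.
(238, -19 / ℚ) ramifies at {2, 19}: a division algebra.

[2, 19]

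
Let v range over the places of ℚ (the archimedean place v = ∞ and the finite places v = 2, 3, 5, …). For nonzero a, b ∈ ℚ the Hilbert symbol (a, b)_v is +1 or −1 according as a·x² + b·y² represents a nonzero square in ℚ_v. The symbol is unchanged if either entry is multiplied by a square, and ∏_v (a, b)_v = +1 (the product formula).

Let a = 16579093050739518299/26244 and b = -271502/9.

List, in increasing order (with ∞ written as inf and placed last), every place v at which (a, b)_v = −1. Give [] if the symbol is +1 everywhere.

Mod squares: a ≡ 374699, b ≡ -271502. Check v ∈ {∞, 2, 3, 7, 11, 13, 19, 37, 41, 43}.
v=∞: 374699 > 0 and -271502 < 0  ⇒  (a,b)_∞ = +1.
v=43: a=43^2·(≡13), b=43^1·(≡39) mod 43; (13|43)=+1, (39|43)=-1; (−1)^{2·1·21}·(+1)^1·(-1)^2 = +1.
v=41: a=41^3·(≡37), b=41^1·(≡25) mod 41; (37|41)=+1, (25|41)=+1; (−1)^{3·1·20}·(+1)^1·(+1)^3 = +1.
v=19: a=19^1·(≡8), b=19^0·(≡3) mod 19; (8|19)=-1, (3|19)=-1; (−1)^{1·0·9}·(-1)^0·(-1)^1 = -1.
v=3: a=3^-8·(≡2), b=3^-2·(≡1) mod 3; (2|3)=-1, (1|3)=+1; (−1)^{-8·-2·1}·(-1)^-2·(+1)^-8 = +1.
v=13: a=13^1·(≡6), b=13^0·(≡9) mod 13; (6|13)=-1, (9|13)=+1; (−1)^{1·0·6}·(-1)^0·(+1)^1 = +1.
v=11: a=11^2·(≡2), b=11^1·(≡10) mod 11; (2|11)=-1, (10|11)=-1; (−1)^{2·1·5}·(-1)^1·(-1)^2 = -1.
v=37: a=37^1·(≡16), b=37^0·(≡21) mod 37; (16|37)=+1, (21|37)=+1; (−1)^{1·0·18}·(+1)^0·(+1)^1 = +1.
v=7: a=7^6·(≡6), b=7^1·(≡4) mod 7; (6|7)=-1, (4|7)=+1; (−1)^{6·1·3}·(-1)^1·(+1)^6 = -1.
v=2: v_2(a)=-2, v_2(b)=1; units ≡ 3, 1 (mod 8); ε·ε+αω+βω = 1·0+-2·0+1·1 ≡ 1  ⇒  (a,b)_2 = -1.
(374699, -271502 / ℚ) ramifies at {2, 7, 11, 19}: a division algebra.

[2, 7, 11, 19]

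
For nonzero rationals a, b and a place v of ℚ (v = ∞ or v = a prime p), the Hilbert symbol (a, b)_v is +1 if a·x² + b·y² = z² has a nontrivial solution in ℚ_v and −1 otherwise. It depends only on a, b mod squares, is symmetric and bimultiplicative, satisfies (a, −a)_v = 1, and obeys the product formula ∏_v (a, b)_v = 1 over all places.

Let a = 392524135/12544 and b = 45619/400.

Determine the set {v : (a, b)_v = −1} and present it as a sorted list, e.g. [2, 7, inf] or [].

Mod squares: a ≡ 1615, b ≡ 19. Check v ∈ {∞, 2, 5, 7, 17, 19, 29}.
v=2: v_2(a)=-8, v_2(b)=-4; units ≡ 7, 3 (mod 8); ε·ε+αω+βω = 1·1+-8·1+-4·0 ≡ 1  ⇒  (a,b)_2 = -1.
v=19: a=19^1·(≡7), b=19^1·(≡7) mod 19; (7|19)=+1, (7|19)=+1; (−1)^{1·1·9}·(+1)^1·(+1)^1 = -1.
v=29: a=29^2·(≡6), b=29^0·(≡19) mod 29; (6|29)=+1, (19|29)=-1; (−1)^{2·0·14}·(+1)^0·(-1)^2 = +1.
v=17: a=17^3·(≡11), b=17^0·(≡16) mod 17; (11|17)=-1, (16|17)=+1; (−1)^{3·0·8}·(-1)^0·(+1)^3 = +1.
v=7: a=7^-2·(≡6), b=7^4·(≡5) mod 7; (6|7)=-1, (5|7)=-1; (−1)^{-2·4·3}·(-1)^4·(-1)^-2 = +1.
v=∞: 1615 > 0 and 19 > 0  ⇒  (a,b)_∞ = +1.
v=5: a=5^1·(≡3), b=5^-2·(≡4) mod 5; (3|5)=-1, (4|5)=+1; (−1)^{1·-2·2}·(-1)^-2·(+1)^1 = +1.
(1615, 19 / ℚ) ramifies at {2, 19}: a division algebra.

[2, 19]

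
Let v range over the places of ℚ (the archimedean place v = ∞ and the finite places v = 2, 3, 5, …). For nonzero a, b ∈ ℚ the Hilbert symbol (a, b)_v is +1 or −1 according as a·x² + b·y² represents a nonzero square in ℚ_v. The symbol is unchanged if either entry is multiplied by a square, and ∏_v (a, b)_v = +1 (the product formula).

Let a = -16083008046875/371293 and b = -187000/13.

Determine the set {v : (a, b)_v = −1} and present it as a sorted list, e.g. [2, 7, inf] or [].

Mod squares: a ≡ -455, b ≡ -24310. Check v ∈ {∞, 2, 5, 7, 11, 13, 17, 29}.
v=∞: -455 < 0 and -24310 < 0  ⇒  (a,b)_∞ = -1.
v=17: a=17^2·(≡8), b=17^1·(≡13) mod 17; (8|17)=+1, (13|17)=+1; (−1)^{2·1·8}·(+1)^1·(+1)^2 = +1.
v=5: a=5^7·(≡4), b=5^3·(≡3) mod 5; (4|5)=+1, (3|5)=-1; (−1)^{7·3·2}·(+1)^3·(-1)^7 = -1.
v=29: a=29^2·(≡28), b=29^0·(≡15) mod 29; (28|29)=+1, (15|29)=-1; (−1)^{2·0·14}·(+1)^0·(-1)^2 = +1.
v=11: a=11^2·(≡7), b=11^1·(≡3) mod 11; (7|11)=-1, (3|11)=+1; (−1)^{2·1·5}·(-1)^1·(+1)^2 = -1.
v=13: a=13^-5·(≡10), b=13^-1·(≡5) mod 13; (10|13)=+1, (5|13)=-1; (−1)^{-5·-1·6}·(+1)^-1·(-1)^-5 = -1.
v=7: a=7^1·(≡6), b=7^0·(≡2) mod 7; (6|7)=-1, (2|7)=+1; (−1)^{1·0·3}·(-1)^0·(+1)^1 = +1.
v=2: v_2(a)=0, v_2(b)=3; units ≡ 1, 5 (mod 8); ε·ε+αω+βω = 0·0+0·1+3·0 ≡ 0  ⇒  (a,b)_2 = +1.
|Ram(-455, -24310)| = 4, even; anisotropic at {5, 11, 13, ∞}.

[5, 11, 13, inf]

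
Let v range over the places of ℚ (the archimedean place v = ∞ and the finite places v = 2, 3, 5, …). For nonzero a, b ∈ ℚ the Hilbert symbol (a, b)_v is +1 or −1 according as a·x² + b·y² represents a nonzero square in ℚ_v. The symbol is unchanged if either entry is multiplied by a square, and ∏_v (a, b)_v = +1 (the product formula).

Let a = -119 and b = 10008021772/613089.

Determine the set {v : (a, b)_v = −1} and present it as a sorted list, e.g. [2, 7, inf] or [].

(a, b) ≡ (-119, 4123) mod (ℚ^×)²; places V = {2, 3, 7, 17, 19, 29, 31, 41, ∞}.
(a,b)_19: α=0, u≡14; β=3, v≡18 (mod 19); (14|19)=-1, (18|19)=-1; sign (−1)^0·-1^3·-1^0 = -1.
(a,b)_29: α=0, u≡26; β=-2, v≡22 (mod 29); (26|29)=-1, (22|29)=+1; sign (−1)^0·-1^-2·+1^0 = +1.
(a,b)_2: α=0, β=2; u≡1, v≡3 (mod 8); ε(u)ε(v)=0·1, αω(v)=0·1, βω(u)=2·0; sum ≡ 0  ⇒  +1.
(a,b)_∞: sgn(-119)=−, sgn(4123)=+, so +1.
(a,b)_31: α=0, u≡5; β=1, v≡9 (mod 31); (5|31)=+1, (9|31)=+1; sign (−1)^0·+1^1·+1^0 = +1.
(a,b)_7: α=1, u≡4; β=1, v≡2 (mod 7); (4|7)=+1, (2|7)=+1; sign (−1)^1·+1^1·+1^1 = -1.
(a,b)_41: α=0, u≡4; β=2, v≡36 (mod 41); (4|41)=+1, (36|41)=+1; sign (−1)^0·+1^2·+1^0 = +1.
(a,b)_17: α=1, u≡10; β=0, v≡1 (mod 17); (10|17)=-1, (1|17)=+1; sign (−1)^0·-1^0·+1^1 = +1.
(a,b)_3: α=0, u≡1; β=-6, v≡1 (mod 3); (1|3)=+1, (1|3)=+1; sign (−1)^0·+1^-6·+1^0 = +1.
(-119, 4123 / ℚ) ramifies at {7, 19}: a division algebra.

[7, 19]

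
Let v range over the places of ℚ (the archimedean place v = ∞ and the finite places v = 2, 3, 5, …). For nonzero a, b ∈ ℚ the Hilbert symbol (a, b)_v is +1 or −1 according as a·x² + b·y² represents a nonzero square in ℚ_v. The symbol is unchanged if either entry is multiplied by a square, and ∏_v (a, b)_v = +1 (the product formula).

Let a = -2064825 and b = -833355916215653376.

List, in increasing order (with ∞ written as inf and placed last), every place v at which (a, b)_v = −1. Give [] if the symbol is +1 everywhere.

[2, 3, 23, inf]

Mod squares: a ≡ -9177, b ≡ -119301. Check v ∈ {∞, 2, 3, 5, 7, 13, 19, 23}.
v=5: a=5^2·(≡2), b=5^0·(≡4) mod 5; (2|5)=-1, (4|5)=+1; (−1)^{2·0·2}·(-1)^0·(+1)^2 = +1.
v=19: a=19^1·(≡5), b=19^3·(≡3) mod 19; (5|19)=+1, (3|19)=-1; (−1)^{1·3·9}·(+1)^3·(-1)^1 = +1.
v=3: a=3^3·(≡1), b=3^7·(≡1) mod 3; (1|3)=+1, (1|3)=+1; (−1)^{3·7·1}·(+1)^7·(+1)^3 = -1.
v=23: a=23^1·(≡17), b=23^3·(≡15) mod 23; (17|23)=-1, (15|23)=-1; (−1)^{1·3·11}·(-1)^3·(-1)^1 = -1.
v=2: v_2(a)=0, v_2(b)=10; units ≡ 7, 3 (mod 8); ε·ε+αω+βω = 1·1+0·1+10·0 ≡ 1  ⇒  (a,b)_2 = -1.
v=∞: -9177 < 0 and -119301 < 0  ⇒  (a,b)_∞ = -1.
v=13: a=13^0·(≡4), b=13^1·(≡4) mod 13; (4|13)=+1, (4|13)=+1; (−1)^{0·1·6}·(+1)^1·(+1)^0 = +1.
v=7: a=7^1·(≡5), b=7^3·(≡1) mod 7; (5|7)=-1, (1|7)=+1; (−1)^{1·3·3}·(-1)^3·(+1)^1 = +1.
|Ram(-9177, -119301)| = 4, even; anisotropic at {2, 3, 23, ∞}.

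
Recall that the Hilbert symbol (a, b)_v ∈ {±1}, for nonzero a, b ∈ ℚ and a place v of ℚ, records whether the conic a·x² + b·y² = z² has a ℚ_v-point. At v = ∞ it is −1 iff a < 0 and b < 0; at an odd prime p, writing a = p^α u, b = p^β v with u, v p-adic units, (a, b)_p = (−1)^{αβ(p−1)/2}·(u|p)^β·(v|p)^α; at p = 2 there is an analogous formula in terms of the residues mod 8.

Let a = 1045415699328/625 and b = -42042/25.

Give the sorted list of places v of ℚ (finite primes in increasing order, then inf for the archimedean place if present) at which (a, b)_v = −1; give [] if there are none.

[11, 13]

Mod squares: a ≡ 16302, b ≡ -858. Check v ∈ {∞, 2, 3, 5, 7, 11, 13, 19}.
v=13: a=13^3·(≡7), b=13^1·(≡10) mod 13; (7|13)=-1, (10|13)=+1; (−1)^{3·1·6}·(-1)^1·(+1)^3 = -1.
v=19: a=19^1·(≡2), b=19^0·(≡4) mod 19; (2|19)=-1, (4|19)=+1; (−1)^{1·0·9}·(-1)^0·(+1)^1 = +1.
v=2: v_2(a)=7, v_2(b)=1; units ≡ 7, 3 (mod 8); ε·ε+αω+βω = 1·1+7·1+1·0 ≡ 0  ⇒  (a,b)_2 = +1.
v=7: a=7^2·(≡6), b=7^2·(≡6) mod 7; (6|7)=-1, (6|7)=-1; (−1)^{2·2·3}·(-1)^2·(-1)^2 = +1.
v=5: a=5^-4·(≡3), b=5^-2·(≡3) mod 5; (3|5)=-1, (3|5)=-1; (−1)^{-4·-2·2}·(-1)^-2·(-1)^-4 = +1.
v=∞: 16302 > 0 and -858 < 0  ⇒  (a,b)_∞ = +1.
v=3: a=3^1·(≡1), b=3^1·(≡2) mod 3; (1|3)=+1, (2|3)=-1; (−1)^{1·1·1}·(+1)^1·(-1)^1 = +1.
v=11: a=11^3·(≡6), b=11^1·(≡2) mod 11; (6|11)=-1, (2|11)=-1; (−1)^{3·1·5}·(-1)^1·(-1)^3 = -1.
(16302, -858 / ℚ) ramifies at {11, 13}: a division algebra.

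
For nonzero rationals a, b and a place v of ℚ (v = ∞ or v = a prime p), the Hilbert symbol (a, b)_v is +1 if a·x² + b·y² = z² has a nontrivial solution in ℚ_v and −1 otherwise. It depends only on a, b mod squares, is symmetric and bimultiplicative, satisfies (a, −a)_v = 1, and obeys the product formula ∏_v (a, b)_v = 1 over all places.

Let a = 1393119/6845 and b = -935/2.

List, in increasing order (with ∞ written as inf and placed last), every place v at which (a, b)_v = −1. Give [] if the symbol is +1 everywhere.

Mod squares: a ≡ 195, b ≡ -1870. Check v ∈ {∞, 2, 3, 5, 7, 11, 13, 17, 37}.
v=13: a=13^1·(≡8), b=13^0·(≡7) mod 13; (8|13)=-1, (7|13)=-1; (−1)^{1·0·6}·(-1)^0·(-1)^1 = -1.
v=17: a=17^0·(≡8), b=17^1·(≡15) mod 17; (8|17)=+1, (15|17)=+1; (−1)^{0·1·8}·(+1)^1·(+1)^0 = +1.
v=2: v_2(a)=0, v_2(b)=-1; units ≡ 3, 1 (mod 8); ε·ε+αω+βω = 1·0+0·0+-1·1 ≡ 1  ⇒  (a,b)_2 = -1.
v=7: a=7^2·(≡3), b=7^0·(≡5) mod 7; (3|7)=-1, (5|7)=-1; (−1)^{2·0·3}·(-1)^0·(-1)^2 = +1.
v=37: a=37^-2·(≡36), b=37^0·(≡32) mod 37; (36|37)=+1, (32|37)=-1; (−1)^{-2·0·18}·(+1)^0·(-1)^-2 = +1.
v=5: a=5^-1·(≡1), b=5^1·(≡4) mod 5; (1|5)=+1, (4|5)=+1; (−1)^{-1·1·2}·(+1)^1·(+1)^-1 = +1.
v=∞: 195 > 0 and -1870 < 0  ⇒  (a,b)_∞ = +1.
v=11: a=11^0·(≡8), b=11^1·(≡7) mod 11; (8|11)=-1, (7|11)=-1; (−1)^{0·1·5}·(-1)^1·(-1)^0 = -1.
v=3: a=3^7·(≡2), b=3^0·(≡2) mod 3; (2|3)=-1, (2|3)=-1; (−1)^{7·0·1}·(-1)^0·(-1)^7 = -1.
(195, -1870 / ℚ) ramifies at {2, 3, 11, 13}: a division algebra.

[2, 3, 11, 13]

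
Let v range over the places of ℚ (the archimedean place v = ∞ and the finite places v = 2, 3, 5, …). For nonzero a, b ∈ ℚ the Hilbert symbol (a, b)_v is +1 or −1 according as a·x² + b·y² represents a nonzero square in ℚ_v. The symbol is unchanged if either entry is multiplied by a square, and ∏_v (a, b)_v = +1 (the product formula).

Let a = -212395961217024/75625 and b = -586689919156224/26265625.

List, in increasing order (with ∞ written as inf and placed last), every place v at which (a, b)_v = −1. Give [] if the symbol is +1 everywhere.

(a, b) ≡ (-666159, -14326) mod (ℚ^×)²; places V = {2, 3, 5, 11, 13, 17, 19, 29, 31, 41, ∞}.
(a,b)_41: α=0, u≡25; β=-2, v≡15 (mod 41); (25|41)=+1, (15|41)=-1; sign (−1)^0·+1^-2·-1^0 = +1.
(a,b)_17: α=0, u≡12; β=2, v≡14 (mod 17); (12|17)=-1, (14|17)=-1; sign (−1)^0·-1^2·-1^0 = +1.
(a,b)_5: α=-4, u≡1; β=-6, v≡1 (mod 5); (1|5)=+1, (1|5)=+1; sign (−1)^0·+1^-6·+1^-4 = +1.
(a,b)_2: α=12, β=15; u≡1, v≡5 (mod 8); ε(u)ε(v)=0·0, αω(v)=12·1, βω(u)=15·0; sum ≡ 0  ⇒  +1.
(a,b)_11: α=-2, u≡1; β=0, v≡7 (mod 11); (1|11)=+1, (7|11)=-1; sign (−1)^0·+1^0·-1^-2 = +1.
(a,b)_∞: sgn(-666159)=−, sgn(-14326)=−, so -1.
(a,b)_19: α=1, u≡15; β=1, v≡1 (mod 19); (15|19)=-1, (1|19)=+1; sign (−1)^1·-1^1·+1^1 = +1.
(a,b)_13: α=1, u≡1; β=1, v≡3 (mod 13); (1|13)=+1, (3|13)=+1; sign (−1)^0·+1^1·+1^1 = +1.
(a,b)_3: α=5, u≡1; β=2, v≡2 (mod 3); (1|3)=+1, (2|3)=-1; sign (−1)^0·+1^2·-1^5 = -1.
(a,b)_31: α=3, u≡18; β=2, v≡23 (mod 31); (18|31)=+1, (23|31)=-1; sign (−1)^0·+1^2·-1^3 = -1.
(a,b)_29: α=1, u≡15; β=1, v≡23 (mod 29); (15|29)=-1, (23|29)=+1; sign (−1)^0·-1^1·+1^1 = -1.
(-666159, -14326 / ℚ) ramifies at {3, 29, 31, ∞}: a division algebra.

[3, 29, 31, inf]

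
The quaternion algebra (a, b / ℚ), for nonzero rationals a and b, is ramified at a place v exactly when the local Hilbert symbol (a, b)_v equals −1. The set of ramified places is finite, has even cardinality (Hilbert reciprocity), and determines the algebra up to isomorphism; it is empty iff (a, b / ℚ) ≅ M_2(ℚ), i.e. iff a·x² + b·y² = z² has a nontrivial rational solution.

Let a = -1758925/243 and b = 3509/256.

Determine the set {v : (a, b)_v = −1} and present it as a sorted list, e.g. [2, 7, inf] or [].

Mod squares: a ≡ -399, b ≡ 29. Check v ∈ {∞, 2, 3, 5, 7, 11, 19, 23, 29}.
v=23: a=23^2·(≡22), b=23^0·(≡12) mod 23; (22|23)=-1, (12|23)=+1; (−1)^{2·0·11}·(-1)^0·(+1)^2 = +1.
v=7: a=7^1·(≡5), b=7^0·(≡4) mod 7; (5|7)=-1, (4|7)=+1; (−1)^{1·0·3}·(-1)^0·(+1)^1 = +1.
v=29: a=29^0·(≡9), b=29^1·(≡28) mod 29; (9|29)=+1, (28|29)=+1; (−1)^{0·1·14}·(+1)^1·(+1)^0 = +1.
v=11: a=11^0·(≡8), b=11^2·(≡6) mod 11; (8|11)=-1, (6|11)=-1; (−1)^{0·2·5}·(-1)^2·(-1)^0 = +1.
v=5: a=5^2·(≡1), b=5^0·(≡4) mod 5; (1|5)=+1, (4|5)=+1; (−1)^{2·0·2}·(+1)^0·(+1)^2 = +1.
v=19: a=19^1·(≡16), b=19^0·(≡12) mod 19; (16|19)=+1, (12|19)=-1; (−1)^{1·0·9}·(+1)^0·(-1)^1 = -1.
v=∞: -399 < 0 and 29 > 0  ⇒  (a,b)_∞ = +1.
v=3: a=3^-5·(≡2), b=3^0·(≡2) mod 3; (2|3)=-1, (2|3)=-1; (−1)^{-5·0·1}·(-1)^0·(-1)^-5 = -1.
v=2: v_2(a)=0, v_2(b)=-8; units ≡ 1, 5 (mod 8); ε·ε+αω+βω = 0·0+0·1+-8·0 ≡ 0  ⇒  (a,b)_2 = +1.
|Ram(-399, 29)| = 2, even; anisotropic at {3, 19}.

[3, 19]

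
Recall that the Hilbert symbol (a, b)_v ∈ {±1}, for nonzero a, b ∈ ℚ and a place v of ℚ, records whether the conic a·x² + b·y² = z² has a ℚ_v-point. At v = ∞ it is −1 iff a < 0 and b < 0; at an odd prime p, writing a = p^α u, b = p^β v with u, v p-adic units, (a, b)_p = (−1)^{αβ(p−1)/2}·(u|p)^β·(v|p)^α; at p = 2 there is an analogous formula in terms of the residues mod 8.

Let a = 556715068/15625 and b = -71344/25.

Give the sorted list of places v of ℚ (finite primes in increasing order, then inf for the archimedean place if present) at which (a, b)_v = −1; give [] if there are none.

[7, 13]

Mod squares: a ≡ 7, b ≡ -91. Check v ∈ {∞, 2, 5, 7, 13}.
v=13: a=13^2·(≡2), b=13^1·(≡2) mod 13; (2|13)=-1, (2|13)=-1; (−1)^{2·1·6}·(-1)^1·(-1)^2 = -1.
v=7: a=7^7·(≡4), b=7^3·(≡4) mod 7; (4|7)=+1, (4|7)=+1; (−1)^{7·3·3}·(+1)^3·(+1)^7 = -1.
v=5: a=5^-6·(≡3), b=5^-2·(≡1) mod 5; (3|5)=-1, (1|5)=+1; (−1)^{-6·-2·2}·(-1)^-2·(+1)^-6 = +1.
v=∞: 7 > 0 and -91 < 0  ⇒  (a,b)_∞ = +1.
v=2: v_2(a)=2, v_2(b)=4; units ≡ 7, 5 (mod 8); ε·ε+αω+βω = 1·0+2·1+4·0 ≡ 0  ⇒  (a,b)_2 = +1.
(7, -91 / ℚ) ramifies at {7, 13}: a division algebra.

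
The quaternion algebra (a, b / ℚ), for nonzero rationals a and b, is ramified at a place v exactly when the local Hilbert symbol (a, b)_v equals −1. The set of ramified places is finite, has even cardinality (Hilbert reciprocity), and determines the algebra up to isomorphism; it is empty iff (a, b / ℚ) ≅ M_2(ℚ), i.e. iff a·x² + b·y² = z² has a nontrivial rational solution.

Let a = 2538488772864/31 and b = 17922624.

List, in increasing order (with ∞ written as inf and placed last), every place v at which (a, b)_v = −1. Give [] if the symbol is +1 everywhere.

(a, b) ≡ (118183439, 969) mod (ℚ^×)²; places V = {2, 3, 11, 17, 19, 29, 31, 37, ∞}.
(a,b)_17: α=3, u≡4; β=3, v≡10 (mod 17); (4|17)=+1, (10|17)=-1; sign (−1)^0·+1^3·-1^3 = -1.
(a,b)_37: α=1, u≡30; β=0, v≡9 (mod 37); (30|37)=+1, (9|37)=+1; sign (−1)^0·+1^0·+1^1 = +1.
(a,b)_31: α=-1, u≡16; β=0, v≡5 (mod 31); (16|31)=+1, (5|31)=+1; sign (−1)^0·+1^0·+1^-1 = +1.
(a,b)_3: α=2, u≡2; β=1, v≡2 (mod 3); (2|3)=-1, (2|3)=-1; sign (−1)^0·-1^1·-1^2 = -1.
(a,b)_29: α=1, u≡3; β=0, v≡15 (mod 29); (3|29)=-1, (15|29)=-1; sign (−1)^0·-1^0·-1^1 = -1.
(a,b)_19: α=1, u≡12; β=1, v≡3 (mod 19); (12|19)=-1, (3|19)=-1; sign (−1)^1·-1^1·-1^1 = -1.
(a,b)_∞: sgn(118183439)=+, sgn(969)=+, so +1.
(a,b)_11: α=1, u≡7; β=0, v≡5 (mod 11); (7|11)=-1, (5|11)=+1; sign (−1)^0·-1^0·+1^1 = +1.
(a,b)_2: α=8, β=6; u≡7, v≡1 (mod 8); ε(u)ε(v)=1·0, αω(v)=8·0, βω(u)=6·0; sum ≡ 0  ⇒  +1.
(118183439, 969 / ℚ) ramifies at {3, 17, 19, 29}: a division algebra.

[3, 17, 19, 29]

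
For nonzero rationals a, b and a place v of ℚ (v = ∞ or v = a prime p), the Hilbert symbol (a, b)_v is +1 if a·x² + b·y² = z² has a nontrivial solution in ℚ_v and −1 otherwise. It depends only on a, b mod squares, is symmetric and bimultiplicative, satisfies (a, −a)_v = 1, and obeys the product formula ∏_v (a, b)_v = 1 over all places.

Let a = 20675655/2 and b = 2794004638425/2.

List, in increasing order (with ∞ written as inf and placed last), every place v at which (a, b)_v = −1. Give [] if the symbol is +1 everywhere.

(a, b) ≡ (510510, 34) mod (ℚ^×)²; places V = {2, 3, 5, 7, 11, 13, 17, ∞}.
(a,b)_13: α=1, u≡1; β=2, v≡8 (mod 13); (1|13)=+1, (8|13)=-1; sign (−1)^0·+1^2·-1^1 = -1.
(a,b)_∞: sgn(510510)=+, sgn(34)=+, so +1.
(a,b)_3: α=5, u≡1; β=8, v≡1 (mod 3); (1|3)=+1, (1|3)=+1; sign (−1)^0·+1^8·+1^5 = +1.
(a,b)_11: α=1, u≡1; β=2, v≡9 (mod 11); (1|11)=+1, (9|11)=+1; sign (−1)^0·+1^2·+1^1 = +1.
(a,b)_2: α=-1, β=-1; u≡7, v≡1 (mod 8); ε(u)ε(v)=1·0, αω(v)=-1·0, βω(u)=-1·0; sum ≡ 0  ⇒  +1.
(a,b)_5: α=1, u≡3; β=2, v≡1 (mod 5); (3|5)=-1, (1|5)=+1; sign (−1)^0·-1^2·+1^1 = +1.
(a,b)_7: α=1, u≡4; β=2, v≡3 (mod 7); (4|7)=+1, (3|7)=-1; sign (−1)^0·+1^2·-1^1 = -1.
(a,b)_17: α=1, u≡9; β=1, v≡1 (mod 17); (9|17)=+1, (1|17)=+1; sign (−1)^0·+1^1·+1^1 = +1.
Ram(510510, 34) = {7, 13}; no ℚ_7-point on the conic.

[7, 13]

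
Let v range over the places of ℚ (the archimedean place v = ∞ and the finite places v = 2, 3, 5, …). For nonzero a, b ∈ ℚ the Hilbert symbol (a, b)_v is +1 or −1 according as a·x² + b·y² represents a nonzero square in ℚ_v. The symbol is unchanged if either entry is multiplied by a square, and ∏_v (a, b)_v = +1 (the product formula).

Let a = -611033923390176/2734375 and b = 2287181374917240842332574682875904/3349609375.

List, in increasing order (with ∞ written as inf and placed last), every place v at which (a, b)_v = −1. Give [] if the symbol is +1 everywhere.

[2, 7, 17, 23]

(a, b) ≡ (-41538, 30702) mod (ℚ^×)²; places V = {2, 3, 5, 7, 11, 13, 17, 23, 43, ∞}.
(a,b)_∞: sgn(-41538)=−, sgn(30702)=+, so +1.
(a,b)_5: α=-8, u≡2; β=-10, v≡3 (mod 5); (2|5)=-1, (3|5)=-1; sign (−1)^0·-1^-10·-1^-8 = +1.
(a,b)_3: α=3, u≡2; β=7, v≡1 (mod 3); (2|3)=-1, (1|3)=+1; sign (−1)^1·-1^7·+1^3 = +1.
(a,b)_7: α=-1, u≡2; β=-3, v≡1 (mod 7); (2|7)=+1, (1|7)=+1; sign (−1)^1·+1^-3·+1^-1 = -1.
(a,b)_2: α=5, β=11; u≡7, v≡7 (mod 8); ε(u)ε(v)=1·1, αω(v)=5·0, βω(u)=11·0; sum ≡ 1  ⇒  -1.
(a,b)_43: α=1, u≡13; β=3, v≡8 (mod 43); (13|43)=+1, (8|43)=-1; sign (−1)^1·+1^3·-1^1 = +1.
(a,b)_11: α=4, u≡1; β=6, v≡4 (mod 11); (1|11)=+1, (4|11)=+1; sign (−1)^0·+1^6·+1^4 = +1.
(a,b)_17: α=2, u≡10; β=5, v≡13 (mod 17); (10|17)=-1, (13|17)=+1; sign (−1)^0·-1^5·+1^2 = -1.
(a,b)_23: α=1, u≡19; β=2, v≡21 (mod 23); (19|23)=-1, (21|23)=-1; sign (−1)^0·-1^2·-1^1 = -1.
(a,b)_13: α=2, u≡9; β=6, v≡12 (mod 13); (9|13)=+1, (12|13)=+1; sign (−1)^0·+1^6·+1^2 = +1.
Ram(-41538, 30702) = {2, 7, 17, 23}; no ℚ_2-point on the conic.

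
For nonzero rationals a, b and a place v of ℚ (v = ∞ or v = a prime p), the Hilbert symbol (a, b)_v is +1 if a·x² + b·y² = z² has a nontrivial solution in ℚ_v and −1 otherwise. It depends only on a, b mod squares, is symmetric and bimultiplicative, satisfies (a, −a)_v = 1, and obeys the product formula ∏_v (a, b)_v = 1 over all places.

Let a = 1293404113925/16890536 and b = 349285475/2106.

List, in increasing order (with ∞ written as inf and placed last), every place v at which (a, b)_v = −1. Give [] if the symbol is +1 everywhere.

Mod squares: a ≡ 2002, b ≡ 286. Check v ∈ {∞, 2, 3, 5, 7, 11, 13, 23, 31}.
v=7: a=7^5·(≡5), b=7^4·(≡6) mod 7; (5|7)=-1, (6|7)=-1; (−1)^{5·4·3}·(-1)^4·(-1)^5 = -1.
v=∞: 2002 > 0 and 286 > 0  ⇒  (a,b)_∞ = +1.
v=23: a=23^4·(≡2), b=23^2·(≡17) mod 23; (2|23)=+1, (17|23)=-1; (−1)^{4·2·11}·(+1)^2·(-1)^4 = +1.
v=31: a=31^-2·(≡18), b=31^0·(≡25) mod 31; (18|31)=+1, (25|31)=+1; (−1)^{-2·0·15}·(+1)^0·(+1)^-2 = +1.
v=2: v_2(a)=-3, v_2(b)=-1; units ≡ 1, 7 (mod 8); ε·ε+αω+βω = 0·1+-3·0+-1·0 ≡ 0  ⇒  (a,b)_2 = +1.
v=13: a=13^-3·(≡8), b=13^-1·(≡1) mod 13; (8|13)=-1, (1|13)=+1; (−1)^{-3·-1·6}·(-1)^-1·(+1)^-3 = -1.
v=5: a=5^2·(≡2), b=5^2·(≡4) mod 5; (2|5)=-1, (4|5)=+1; (−1)^{2·2·2}·(-1)^2·(+1)^2 = +1.
v=11: a=11^1·(≡10), b=11^1·(≡4) mod 11; (10|11)=-1, (4|11)=+1; (−1)^{1·1·5}·(-1)^1·(+1)^1 = +1.
v=3: a=3^0·(≡1), b=3^-4·(≡1) mod 3; (1|3)=+1, (1|3)=+1; (−1)^{0·-4·1}·(+1)^-4·(+1)^0 = +1.
|Ram(2002, 286)| = 2, even; anisotropic at {7, 13}.

[7, 13]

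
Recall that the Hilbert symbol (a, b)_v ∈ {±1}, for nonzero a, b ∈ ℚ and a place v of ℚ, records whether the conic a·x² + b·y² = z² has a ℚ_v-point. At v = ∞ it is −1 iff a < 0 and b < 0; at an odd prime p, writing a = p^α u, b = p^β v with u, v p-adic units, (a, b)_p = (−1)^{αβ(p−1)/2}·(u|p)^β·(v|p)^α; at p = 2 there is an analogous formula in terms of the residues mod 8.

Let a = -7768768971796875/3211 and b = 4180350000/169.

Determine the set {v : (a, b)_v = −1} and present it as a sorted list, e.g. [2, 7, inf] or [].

[2, 5]

(a, b) ≡ (-2945, 435) mod (ℚ^×)²; places V = {2, 3, 5, 7, 13, 19, 29, 31, ∞}.
(a,b)_3: α=4, u≡1; β=1, v≡1 (mod 3); (1|3)=+1, (1|3)=+1; sign (−1)^0·+1^1·+1^4 = +1.
(a,b)_5: α=7, u≡1; β=5, v≡3 (mod 5); (1|5)=+1, (3|5)=-1; sign (−1)^0·+1^5·-1^7 = -1.
(a,b)_7: α=2, u≡4; β=0, v≡1 (mod 7); (4|7)=+1, (1|7)=+1; sign (−1)^0·+1^0·+1^2 = +1.
(a,b)_29: α=2, u≡4; β=1, v≡2 (mod 29); (4|29)=+1, (2|29)=-1; sign (−1)^0·+1^1·-1^2 = +1.
(a,b)_2: α=0, β=4; u≡7, v≡3 (mod 8); ε(u)ε(v)=1·1, αω(v)=0·1, βω(u)=4·0; sum ≡ 1  ⇒  -1.
(a,b)_∞: sgn(-2945)=−, sgn(435)=+, so +1.
(a,b)_19: α=-1, u≡4; β=0, v≡9 (mod 19); (4|19)=+1, (9|19)=+1; sign (−1)^0·+1^0·+1^-1 = +1.
(a,b)_13: α=-2, u≡6; β=-2, v≡8 (mod 13); (6|13)=-1, (8|13)=-1; sign (−1)^0·-1^-2·-1^-2 = +1.
(a,b)_31: α=3, u≡23; β=2, v≡19 (mod 31); (23|31)=-1, (19|31)=+1; sign (−1)^0·-1^2·+1^3 = +1.
Ram(-2945, 435) = {2, 5}; no ℚ_2-point on the conic.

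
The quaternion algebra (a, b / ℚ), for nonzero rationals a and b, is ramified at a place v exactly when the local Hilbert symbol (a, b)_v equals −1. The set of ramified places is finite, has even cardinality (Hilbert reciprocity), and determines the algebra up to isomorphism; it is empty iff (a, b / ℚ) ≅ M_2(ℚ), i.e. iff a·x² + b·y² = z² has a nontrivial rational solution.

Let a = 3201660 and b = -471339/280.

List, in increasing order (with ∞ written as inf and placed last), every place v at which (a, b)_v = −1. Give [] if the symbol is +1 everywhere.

(a, b) ≡ (15, -770) mod (ℚ^×)²; places V = {2, 3, 5, 7, 11, 23, ∞}.
(a,b)_7: α=2, u≡2; β=-1, v≡4 (mod 7); (2|7)=+1, (4|7)=+1; sign (−1)^0·+1^-1·+1^2 = +1.
(a,b)_3: α=3, u≡2; β=4, v≡1 (mod 3); (2|3)=-1, (1|3)=+1; sign (−1)^0·-1^4·+1^3 = +1.
(a,b)_23: α=0, u≡14; β=2, v≡13 (mod 23); (14|23)=-1, (13|23)=+1; sign (−1)^0·-1^2·+1^0 = +1.
(a,b)_11: α=2, u≡5; β=1, v≡8 (mod 11); (5|11)=+1, (8|11)=-1; sign (−1)^0·+1^1·-1^2 = +1.
(a,b)_5: α=1, u≡2; β=-1, v≡1 (mod 5); (2|5)=-1, (1|5)=+1; sign (−1)^0·-1^-1·+1^1 = -1.
(a,b)_2: α=2, β=-3; u≡7, v≡7 (mod 8); ε(u)ε(v)=1·1, αω(v)=2·0, βω(u)=-3·0; sum ≡ 1  ⇒  -1.
(a,b)_∞: sgn(15)=+, sgn(-770)=−, so +1.
|Ram(15, -770)| = 2, even; anisotropic at {2, 5}.

[2, 5]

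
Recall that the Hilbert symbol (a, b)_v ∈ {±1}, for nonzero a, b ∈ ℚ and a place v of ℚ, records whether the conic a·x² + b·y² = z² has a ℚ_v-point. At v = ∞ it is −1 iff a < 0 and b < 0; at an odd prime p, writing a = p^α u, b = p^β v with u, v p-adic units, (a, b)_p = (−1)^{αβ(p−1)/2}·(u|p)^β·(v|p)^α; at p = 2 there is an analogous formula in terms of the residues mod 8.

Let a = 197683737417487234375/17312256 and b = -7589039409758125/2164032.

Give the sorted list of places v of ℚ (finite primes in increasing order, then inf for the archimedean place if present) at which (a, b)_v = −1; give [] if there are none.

[2, 11, 13, 47]

Mod squares: a ≡ 255398, b ≡ -155665081. Check v ∈ {∞, 2, 3, 5, 7, 11, 13, 17, 19, 23, 47, 53}.
v=3: a=3^-2·(≡2), b=3^-2·(≡2) mod 3; (2|3)=-1, (2|3)=-1; (−1)^{-2·-2·1}·(-1)^-2·(-1)^-2 = +1.
v=∞: 255398 > 0 and -155665081 < 0  ⇒  (a,b)_∞ = +1.
v=13: a=13^-1·(≡4), b=13^-1·(≡7) mod 13; (4|13)=+1, (7|13)=-1; (−1)^{-1·-1·6}·(+1)^-1·(-1)^-1 = -1.
v=17: a=17^-2·(≡5), b=17^-2·(≡1) mod 17; (5|17)=-1, (1|17)=+1; (−1)^{-2·-2·8}·(-1)^-2·(+1)^-2 = +1.
v=2: v_2(a)=-9, v_2(b)=-6; units ≡ 3, 7 (mod 8); ε·ε+αω+βω = 1·1+-9·0+-6·1 ≡ 1  ⇒  (a,b)_2 = -1.
v=53: a=53^2·(≡43), b=53^3·(≡6) mod 53; (43|53)=+1, (6|53)=+1; (−1)^{2·3·26}·(+1)^3·(+1)^2 = +1.
v=11: a=11^1·(≡7), b=11^1·(≡10) mod 11; (7|11)=-1, (10|11)=-1; (−1)^{1·1·5}·(-1)^1·(-1)^1 = -1.
v=23: a=23^2·(≡16), b=23^1·(≡9) mod 23; (16|23)=+1, (9|23)=+1; (−1)^{2·1·11}·(+1)^1·(+1)^2 = +1.
v=5: a=5^6·(≡3), b=5^4·(≡1) mod 5; (3|5)=-1, (1|5)=+1; (−1)^{6·4·2}·(-1)^4·(+1)^6 = +1.
v=7: a=7^4·(≡5), b=7^0·(≡1) mod 7; (5|7)=-1, (1|7)=+1; (−1)^{4·0·3}·(-1)^0·(+1)^4 = +1.
v=47: a=47^1·(≡22), b=47^1·(≡23) mod 47; (22|47)=-1, (23|47)=-1; (−1)^{1·1·23}·(-1)^1·(-1)^1 = -1.
v=19: a=19^3·(≡5), b=19^3·(≡10) mod 19; (5|19)=+1, (10|19)=-1; (−1)^{3·3·9}·(+1)^3·(-1)^3 = +1.
(255398, -155665081 / ℚ) ramifies at {2, 11, 13, 47}: a division algebra.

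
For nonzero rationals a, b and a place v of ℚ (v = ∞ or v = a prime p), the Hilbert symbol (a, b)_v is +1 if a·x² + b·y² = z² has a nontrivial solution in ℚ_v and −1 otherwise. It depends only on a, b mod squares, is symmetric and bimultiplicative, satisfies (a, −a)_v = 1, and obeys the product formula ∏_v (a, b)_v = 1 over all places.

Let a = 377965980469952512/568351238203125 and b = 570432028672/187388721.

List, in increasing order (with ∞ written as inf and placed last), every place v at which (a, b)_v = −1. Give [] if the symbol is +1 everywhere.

[5, 11]

(a, b) ≡ (110, 22) mod (ℚ^×)²; places V = {2, 3, 5, 11, 13, 17, 37, ∞}.
(a,b)_37: α=4, u≡12; β=2, v≡20 (mod 37); (12|37)=+1, (20|37)=-1; sign (−1)^0·+1^2·-1^4 = +1.
(a,b)_5: α=-7, u≡3; β=0, v≡2 (mod 5); (3|5)=-1, (2|5)=-1; sign (−1)^0·-1^0·-1^-7 = -1.
(a,b)_∞: sgn(110)=+, sgn(22)=+, so +1.
(a,b)_3: α=-16, u≡2; β=-8, v≡1 (mod 3); (2|3)=-1, (1|3)=+1; sign (−1)^0·-1^-8·+1^-16 = +1.
(a,b)_11: α=3, u≡7; β=1, v≡2 (mod 11); (7|11)=-1, (2|11)=-1; sign (−1)^1·-1^1·-1^3 = -1.
(a,b)_2: α=19, β=17; u≡7, v≡3 (mod 8); ε(u)ε(v)=1·1, αω(v)=19·1, βω(u)=17·0; sum ≡ 0  ⇒  +1.
(a,b)_17: α=2, u≡16; β=2, v≡6 (mod 17); (16|17)=+1, (6|17)=-1; sign (−1)^0·+1^2·-1^2 = +1.
(a,b)_13: α=-2, u≡6; β=-4, v≡10 (mod 13); (6|13)=-1, (10|13)=+1; sign (−1)^0·-1^-4·+1^-2 = +1.
(110, 22 / ℚ) ramifies at {5, 11}: a division algebra.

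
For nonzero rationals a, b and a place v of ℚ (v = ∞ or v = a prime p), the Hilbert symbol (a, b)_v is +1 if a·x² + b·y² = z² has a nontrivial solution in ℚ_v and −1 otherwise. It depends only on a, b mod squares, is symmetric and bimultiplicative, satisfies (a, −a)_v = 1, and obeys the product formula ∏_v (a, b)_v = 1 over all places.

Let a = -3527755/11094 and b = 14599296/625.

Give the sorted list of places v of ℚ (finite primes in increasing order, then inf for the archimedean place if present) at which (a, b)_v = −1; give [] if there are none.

[3, 7, 19, 29]

Mod squares: a ≡ -3570, b ≡ 25346. Check v ∈ {∞, 2, 3, 5, 7, 11, 17, 19, 23, 29, 43}.
v=3: a=3^-1·(≡1), b=3^2·(≡2) mod 3; (1|3)=+1, (2|3)=-1; (−1)^{-1·2·1}·(+1)^2·(-1)^-1 = -1.
v=23: a=23^0·(≡1), b=23^1·(≡11) mod 23; (1|23)=+1, (11|23)=-1; (−1)^{0·1·11}·(+1)^1·(-1)^0 = +1.
v=2: v_2(a)=-1, v_2(b)=7; units ≡ 7, 1 (mod 8); ε·ε+αω+βω = 1·0+-1·0+7·0 ≡ 0  ⇒  (a,b)_2 = +1.
v=11: a=11^2·(≡1), b=11^0·(≡7) mod 11; (1|11)=+1, (7|11)=-1; (−1)^{2·0·5}·(+1)^0·(-1)^2 = +1.
v=19: a=19^0·(≡3), b=19^1·(≡7) mod 19; (3|19)=-1, (7|19)=+1; (−1)^{0·1·9}·(-1)^1·(+1)^0 = -1.
v=29: a=29^0·(≡15), b=29^1·(≡28) mod 29; (15|29)=-1, (28|29)=+1; (−1)^{0·1·14}·(-1)^1·(+1)^0 = -1.
v=43: a=43^-2·(≡30), b=43^0·(≡29) mod 43; (30|43)=-1, (29|43)=-1; (−1)^{-2·0·21}·(-1)^0·(-1)^-2 = +1.
v=∞: -3570 < 0 and 25346 > 0  ⇒  (a,b)_∞ = +1.
v=5: a=5^1·(≡1), b=5^-4·(≡1) mod 5; (1|5)=+1, (1|5)=+1; (−1)^{1·-4·2}·(+1)^-4·(+1)^1 = +1.
v=17: a=17^1·(≡14), b=17^0·(≡8) mod 17; (14|17)=-1, (8|17)=+1; (−1)^{1·0·8}·(-1)^0·(+1)^1 = +1.
v=7: a=7^3·(≡2), b=7^0·(≡6) mod 7; (2|7)=+1, (6|7)=-1; (−1)^{3·0·3}·(+1)^0·(-1)^3 = -1.
(-3570, 25346 / ℚ) ramifies at {3, 7, 19, 29}: a division algebra.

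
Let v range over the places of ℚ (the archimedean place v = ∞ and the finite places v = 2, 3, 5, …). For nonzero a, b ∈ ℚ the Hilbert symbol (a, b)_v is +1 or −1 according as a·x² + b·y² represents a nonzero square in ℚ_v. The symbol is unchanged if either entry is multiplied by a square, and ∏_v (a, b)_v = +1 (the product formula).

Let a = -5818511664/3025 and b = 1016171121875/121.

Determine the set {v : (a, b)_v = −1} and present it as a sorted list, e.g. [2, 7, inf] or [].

[3, 17, 19, 37]

(a, b) ≡ (-824619, 9620555) mod (ℚ^×)²; places V = {2, 3, 5, 7, 11, 13, 17, 19, 23, 37, ∞}.
(a,b)_13: α=0, u≡1; β=2, v≡12 (mod 13); (1|13)=+1, (12|13)=+1; sign (−1)^0·+1^2·+1^0 = +1.
(a,b)_5: α=-2, u≡1; β=5, v≡4 (mod 5); (1|5)=+1, (4|5)=+1; sign (−1)^0·+1^5·+1^-2 = +1.
(a,b)_37: α=1, u≡17; β=1, v≡21 (mod 37); (17|37)=-1, (21|37)=+1; sign (−1)^0·-1^1·+1^1 = -1.
(a,b)_23: α=1, u≡6; β=1, v≡22 (mod 23); (6|23)=+1, (22|23)=-1; sign (−1)^1·+1^1·-1^1 = +1.
(a,b)_2: α=4, β=0; u≡5, v≡3 (mod 8); ε(u)ε(v)=0·1, αω(v)=4·1, βω(u)=0·1; sum ≡ 0  ⇒  +1.
(a,b)_19: α=1, u≡15; β=1, v≡8 (mod 19); (15|19)=-1, (8|19)=-1; sign (−1)^1·-1^1·-1^1 = -1.
(a,b)_∞: sgn(-824619)=−, sgn(9620555)=+, so +1.
(a,b)_11: α=-2, u≡8; β=-2, v≡8 (mod 11); (8|11)=-1, (8|11)=-1; sign (−1)^0·-1^-2·-1^-2 = +1.
(a,b)_7: α=2, u≡1; β=1, v≡6 (mod 7); (1|7)=+1, (6|7)=-1; sign (−1)^0·+1^1·-1^2 = +1.
(a,b)_17: α=1, u≡6; β=1, v≡4 (mod 17); (6|17)=-1, (4|17)=+1; sign (−1)^0·-1^1·+1^1 = -1.
(a,b)_3: α=3, u≡2; β=0, v≡2 (mod 3); (2|3)=-1, (2|3)=-1; sign (−1)^0·-1^0·-1^3 = -1.
|Ram(-824619, 9620555)| = 4, even; anisotropic at {3, 17, 19, 37}.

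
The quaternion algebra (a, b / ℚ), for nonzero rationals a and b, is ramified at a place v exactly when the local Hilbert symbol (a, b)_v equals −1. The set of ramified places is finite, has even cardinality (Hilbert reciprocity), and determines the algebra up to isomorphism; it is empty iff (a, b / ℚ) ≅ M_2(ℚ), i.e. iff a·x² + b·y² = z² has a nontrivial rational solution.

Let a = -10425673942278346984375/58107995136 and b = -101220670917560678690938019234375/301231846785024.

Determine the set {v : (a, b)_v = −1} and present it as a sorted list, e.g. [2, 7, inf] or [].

[17, 23, 37, inf]

(a, b) ≡ (-703, -81719) mod (ℚ^×)²; places V = {2, 3, 5, 11, 13, 17, 19, 23, 29, 31, 37, ∞}.
(a,b)_31: α=-2, u≡28; β=-2, v≡25 (mod 31); (28|31)=+1, (25|31)=+1; sign (−1)^0·+1^-2·+1^-2 = +1.
(a,b)_37: α=1, u≡14; β=2, v≡22 (mod 37); (14|37)=-1, (22|37)=-1; sign (−1)^0·-1^2·-1^1 = -1.
(a,b)_11: α=2, u≡4; β=3, v≡8 (mod 11); (4|11)=+1, (8|11)=-1; sign (−1)^0·+1^3·-1^2 = +1.
(a,b)_17: α=2, u≡11; β=3, v≡8 (mod 17); (11|17)=-1, (8|17)=+1; sign (−1)^0·-1^3·+1^2 = -1.
(a,b)_29: α=2, u≡4; β=2, v≡27 (mod 29); (4|29)=+1, (27|29)=-1; sign (−1)^0·+1^2·-1^2 = +1.
(a,b)_23: α=2, u≡11; β=3, v≡8 (mod 23); (11|23)=-1, (8|23)=+1; sign (−1)^0·-1^3·+1^2 = -1.
(a,b)_19: α=3, u≡1; β=5, v≡8 (mod 19); (1|19)=+1, (8|19)=-1; sign (−1)^1·+1^5·-1^3 = +1.
(a,b)_∞: sgn(-703)=−, sgn(-81719)=−, so -1.
(a,b)_3: α=-10, u≡2; β=-14, v≡1 (mod 3); (2|3)=-1, (1|3)=+1; sign (−1)^0·-1^-14·+1^-10 = +1.
(a,b)_2: α=-10, β=-16; u≡1, v≡1 (mod 8); ε(u)ε(v)=0·0, αω(v)=-10·0, βω(u)=-16·0; sum ≡ 0  ⇒  +1.
(a,b)_5: α=6, u≡3; β=6, v≡1 (mod 5); (3|5)=-1, (1|5)=+1; sign (−1)^0·-1^6·+1^6 = +1.
(a,b)_13: α=2, u≡1; β=4, v≡4 (mod 13); (1|13)=+1, (4|13)=+1; sign (−1)^0·+1^4·+1^2 = +1.
|Ram(-703, -81719)| = 4, even; anisotropic at {17, 23, 37, ∞}.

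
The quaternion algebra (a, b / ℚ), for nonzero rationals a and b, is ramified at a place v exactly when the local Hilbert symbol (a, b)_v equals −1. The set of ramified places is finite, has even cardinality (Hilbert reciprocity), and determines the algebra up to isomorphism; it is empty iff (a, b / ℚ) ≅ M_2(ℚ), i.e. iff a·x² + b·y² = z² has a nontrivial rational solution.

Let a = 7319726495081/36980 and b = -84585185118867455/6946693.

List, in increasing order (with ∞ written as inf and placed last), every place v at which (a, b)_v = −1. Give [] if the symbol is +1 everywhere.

Mod squares: a ≡ 502645, b ≡ -11560835. Check v ∈ {∞, 2, 5, 7, 11, 13, 17, 19, 23, 37, 43, 53}.
v=11: a=11^1·(≡9), b=11^3·(≡7) mod 11; (9|11)=+1, (7|11)=-1; (−1)^{1·3·5}·(+1)^3·(-1)^1 = +1.
v=∞: 502645 > 0 and -11560835 < 0  ⇒  (a,b)_∞ = +1.
v=13: a=13^1·(≡10), b=13^-1·(≡12) mod 13; (10|13)=+1, (12|13)=+1; (−1)^{1·-1·6}·(+1)^-1·(+1)^1 = +1.
v=5: a=5^-1·(≡1), b=5^1·(≡3) mod 5; (1|5)=+1, (3|5)=-1; (−1)^{-1·1·2}·(+1)^1·(-1)^-1 = -1.
v=53: a=53^2·(≡11), b=53^2·(≡32) mod 53; (11|53)=+1, (32|53)=-1; (−1)^{2·2·26}·(+1)^2·(-1)^2 = +1.
v=2: v_2(a)=-2, v_2(b)=0; units ≡ 5, 5 (mod 8); ε·ε+αω+βω = 0·0+-2·1+0·1 ≡ 0  ⇒  (a,b)_2 = +1.
v=37: a=37^1·(≡6), b=37^1·(≡3) mod 37; (6|37)=-1, (3|37)=+1; (−1)^{1·1·18}·(-1)^1·(+1)^1 = -1.
v=43: a=43^-2·(≡28), b=43^-2·(≡6) mod 43; (28|43)=-1, (6|43)=+1; (−1)^{-2·-2·21}·(-1)^-2·(+1)^-2 = +1.
v=19: a=19^1·(≡6), b=19^1·(≡18) mod 19; (6|19)=+1, (18|19)=-1; (−1)^{1·1·9}·(+1)^1·(-1)^1 = +1.
v=7: a=7^2·(≡5), b=7^0·(≡4) mod 7; (5|7)=-1, (4|7)=+1; (−1)^{2·0·3}·(-1)^0·(+1)^2 = +1.
v=17: a=17^0·(≡5), b=17^-2·(≡1) mod 17; (5|17)=-1, (1|17)=+1; (−1)^{0·-2·8}·(-1)^-2·(+1)^0 = +1.
v=23: a=23^2·(≡9), b=23^5·(≡11) mod 23; (9|23)=+1, (11|23)=-1; (−1)^{2·5·11}·(+1)^5·(-1)^2 = +1.
(502645, -11560835 / ℚ) ramifies at {5, 37}: a division algebra.

[5, 37]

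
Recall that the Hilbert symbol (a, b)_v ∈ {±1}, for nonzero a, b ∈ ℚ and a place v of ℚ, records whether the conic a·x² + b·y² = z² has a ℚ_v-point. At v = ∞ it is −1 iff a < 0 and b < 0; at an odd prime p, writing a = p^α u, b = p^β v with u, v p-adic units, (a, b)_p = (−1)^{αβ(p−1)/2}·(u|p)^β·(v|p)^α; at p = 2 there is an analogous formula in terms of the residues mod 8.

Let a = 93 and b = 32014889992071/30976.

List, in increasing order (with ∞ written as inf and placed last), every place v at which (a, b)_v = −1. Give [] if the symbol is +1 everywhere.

[37, 43]

Mod squares: a ≡ 93, b ≡ 1541679. Check v ∈ {∞, 2, 3, 7, 11, 17, 19, 31, 37, 43}.
v=19: a=19^0·(≡17), b=19^1·(≡7) mod 19; (17|19)=+1, (7|19)=+1; (−1)^{0·1·9}·(+1)^1·(+1)^0 = +1.
v=31: a=31^1·(≡3), b=31^2·(≡14) mod 31; (3|31)=-1, (14|31)=+1; (−1)^{1·2·15}·(-1)^2·(+1)^1 = +1.
v=∞: 93 > 0 and 1541679 > 0  ⇒  (a,b)_∞ = +1.
v=37: a=37^0·(≡19), b=37^1·(≡31) mod 37; (19|37)=-1, (31|37)=-1; (−1)^{0·1·18}·(-1)^1·(-1)^0 = -1.
v=17: a=17^0·(≡8), b=17^1·(≡13) mod 17; (8|17)=+1, (13|17)=+1; (−1)^{0·1·8}·(+1)^1·(+1)^0 = +1.
v=11: a=11^0·(≡5), b=11^-2·(≡10) mod 11; (5|11)=+1, (10|11)=-1; (−1)^{0·-2·5}·(+1)^-2·(-1)^0 = +1.
v=3: a=3^1·(≡1), b=3^3·(≡2) mod 3; (1|3)=+1, (2|3)=-1; (−1)^{1·3·1}·(+1)^3·(-1)^1 = +1.
v=2: v_2(a)=0, v_2(b)=-8; units ≡ 5, 7 (mod 8); ε·ε+αω+βω = 0·1+0·0+-8·1 ≡ 0  ⇒  (a,b)_2 = +1.
v=43: a=43^0·(≡7), b=43^1·(≡29) mod 43; (7|43)=-1, (29|43)=-1; (−1)^{0·1·21}·(-1)^1·(-1)^0 = -1.
v=7: a=7^0·(≡2), b=7^4·(≡3) mod 7; (2|7)=+1, (3|7)=-1; (−1)^{0·4·3}·(+1)^4·(-1)^0 = +1.
|Ram(93, 1541679)| = 2, even; anisotropic at {37, 43}.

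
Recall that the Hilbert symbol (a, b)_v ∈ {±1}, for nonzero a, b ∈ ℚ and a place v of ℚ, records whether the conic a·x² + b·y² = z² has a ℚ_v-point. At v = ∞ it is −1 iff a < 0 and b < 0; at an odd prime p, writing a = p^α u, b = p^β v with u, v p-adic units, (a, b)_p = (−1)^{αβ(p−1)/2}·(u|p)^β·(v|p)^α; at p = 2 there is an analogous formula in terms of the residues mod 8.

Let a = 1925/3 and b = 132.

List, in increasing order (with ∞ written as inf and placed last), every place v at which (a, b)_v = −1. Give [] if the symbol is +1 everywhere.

(a, b) ≡ (231, 33) mod (ℚ^×)²; places V = {2, 3, 5, 7, 11, ∞}.
(a,b)_3: α=-1, u≡2; β=1, v≡2 (mod 3); (2|3)=-1, (2|3)=-1; sign (−1)^1·-1^1·-1^-1 = -1.
(a,b)_11: α=1, u≡7; β=1, v≡1 (mod 11); (7|11)=-1, (1|11)=+1; sign (−1)^1·-1^1·+1^1 = +1.
(a,b)_7: α=1, u≡3; β=0, v≡6 (mod 7); (3|7)=-1, (6|7)=-1; sign (−1)^0·-1^0·-1^1 = -1.
(a,b)_2: α=0, β=2; u≡7, v≡1 (mod 8); ε(u)ε(v)=1·0, αω(v)=0·0, βω(u)=2·0; sum ≡ 0  ⇒  +1.
(a,b)_5: α=2, u≡4; β=0, v≡2 (mod 5); (4|5)=+1, (2|5)=-1; sign (−1)^0·+1^0·-1^2 = +1.
(a,b)_∞: sgn(231)=+, sgn(33)=+, so +1.
(231, 33 / ℚ) ramifies at {3, 7}: a division algebra.

[3, 7]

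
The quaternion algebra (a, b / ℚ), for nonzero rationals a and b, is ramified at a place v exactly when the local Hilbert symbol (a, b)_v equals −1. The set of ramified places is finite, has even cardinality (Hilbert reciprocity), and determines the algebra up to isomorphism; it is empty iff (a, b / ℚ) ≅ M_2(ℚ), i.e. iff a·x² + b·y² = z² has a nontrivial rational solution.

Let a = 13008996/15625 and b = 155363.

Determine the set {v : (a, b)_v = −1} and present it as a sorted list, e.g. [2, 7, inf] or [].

[7, 11, 19, 37]

(a, b) ≡ (1001, 155363) mod (ℚ^×)²; places V = {2, 3, 5, 7, 11, 13, 17, 19, 37, ∞}.
(a,b)_37: α=0, u≡5; β=1, v≡18 (mod 37); (5|37)=-1, (18|37)=-1; sign (−1)^0·-1^1·-1^0 = -1.
(a,b)_11: α=1, u≡3; β=0, v≡10 (mod 11); (3|11)=+1, (10|11)=-1; sign (−1)^0·+1^0·-1^1 = -1.
(a,b)_5: α=-6, u≡1; β=0, v≡3 (mod 5); (1|5)=+1, (3|5)=-1; sign (−1)^0·+1^0·-1^-6 = +1.
(a,b)_7: α=1, u≡5; β=0, v≡5 (mod 7); (5|7)=-1, (5|7)=-1; sign (−1)^0·-1^0·-1^1 = -1.
(a,b)_∞: sgn(1001)=+, sgn(155363)=+, so +1.
(a,b)_19: α=2, u≡18; β=1, v≡7 (mod 19); (18|19)=-1, (7|19)=+1; sign (−1)^0·-1^1·+1^2 = -1.
(a,b)_17: α=0, u≡9; β=1, v≡10 (mod 17); (9|17)=+1, (10|17)=-1; sign (−1)^0·+1^1·-1^0 = +1.
(a,b)_13: α=1, u≡9; β=1, v≡4 (mod 13); (9|13)=+1, (4|13)=+1; sign (−1)^0·+1^1·+1^1 = +1.
(a,b)_2: α=2, β=0; u≡1, v≡3 (mod 8); ε(u)ε(v)=0·1, αω(v)=2·1, βω(u)=0·0; sum ≡ 0  ⇒  +1.
(a,b)_3: α=2, u≡2; β=0, v≡2 (mod 3); (2|3)=-1, (2|3)=-1; sign (−1)^0·-1^0·-1^2 = +1.
|Ram(1001, 155363)| = 4, even; anisotropic at {7, 11, 19, 37}.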